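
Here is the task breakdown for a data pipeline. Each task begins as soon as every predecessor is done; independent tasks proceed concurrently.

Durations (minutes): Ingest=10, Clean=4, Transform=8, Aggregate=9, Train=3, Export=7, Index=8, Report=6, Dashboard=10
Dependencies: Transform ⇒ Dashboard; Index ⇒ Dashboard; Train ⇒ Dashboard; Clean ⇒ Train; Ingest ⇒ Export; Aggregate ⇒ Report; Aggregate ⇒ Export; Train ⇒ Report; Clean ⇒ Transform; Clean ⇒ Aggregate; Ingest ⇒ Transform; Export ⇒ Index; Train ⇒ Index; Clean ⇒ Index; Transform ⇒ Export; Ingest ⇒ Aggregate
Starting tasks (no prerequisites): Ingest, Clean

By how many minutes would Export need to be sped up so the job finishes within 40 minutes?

Current finish: 44 minutes; target: 40.
Export is on every critical path, so each minute cut from Export cuts the finish by one (this holds down to a finish of 38).
Need 44 − 40 = 4 minutes off Export → Export becomes 3 minutes, finish becomes 40.

4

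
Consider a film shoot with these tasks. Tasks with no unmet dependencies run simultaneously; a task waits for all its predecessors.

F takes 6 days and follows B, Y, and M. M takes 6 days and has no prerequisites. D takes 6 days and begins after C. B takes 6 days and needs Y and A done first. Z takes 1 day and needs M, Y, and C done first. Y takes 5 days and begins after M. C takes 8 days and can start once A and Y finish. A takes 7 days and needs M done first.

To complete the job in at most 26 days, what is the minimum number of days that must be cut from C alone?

1

Current finish: 27 days; target: 26.
C is on every critical path, so each day cut from C cuts the finish by one (this holds down to a finish of 25).
Need 27 − 26 = 1 day off C → C becomes 7 days, finish becomes 26.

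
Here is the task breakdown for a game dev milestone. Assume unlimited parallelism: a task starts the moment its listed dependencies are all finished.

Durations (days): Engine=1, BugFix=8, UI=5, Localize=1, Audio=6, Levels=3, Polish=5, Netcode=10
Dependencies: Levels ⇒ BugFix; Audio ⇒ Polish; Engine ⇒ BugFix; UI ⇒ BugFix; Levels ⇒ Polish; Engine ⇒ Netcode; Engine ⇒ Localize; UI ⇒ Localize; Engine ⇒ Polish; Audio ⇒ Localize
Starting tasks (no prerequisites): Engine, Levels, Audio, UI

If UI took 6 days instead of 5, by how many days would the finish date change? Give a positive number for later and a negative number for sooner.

Actual critical path: UI→BugFix = 5+8 = 13 ⇒ 13 days.
Since UI is critical, the +1 change carries straight to that chain (now 14 days).
That remains the longest chain; total 14 days.
Change in finish: 14 − 13 = +1 days.

1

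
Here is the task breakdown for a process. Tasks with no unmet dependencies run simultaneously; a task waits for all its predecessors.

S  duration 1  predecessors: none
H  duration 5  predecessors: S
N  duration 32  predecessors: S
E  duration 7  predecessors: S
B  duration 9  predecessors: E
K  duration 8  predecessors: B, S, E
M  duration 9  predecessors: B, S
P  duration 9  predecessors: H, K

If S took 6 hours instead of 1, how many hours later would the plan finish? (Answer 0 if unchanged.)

As given, the longest chain is S→E→B→K→P = 1+7+9+8+9 = 34, so the finish is 34 hours.
S is on the critical path; changing it to 6 makes that path 39 hours.
The critical path is still S→E→B→K→P; finish is now 39 hours.
Change in finish: 39 − 34 = +5 hours.

5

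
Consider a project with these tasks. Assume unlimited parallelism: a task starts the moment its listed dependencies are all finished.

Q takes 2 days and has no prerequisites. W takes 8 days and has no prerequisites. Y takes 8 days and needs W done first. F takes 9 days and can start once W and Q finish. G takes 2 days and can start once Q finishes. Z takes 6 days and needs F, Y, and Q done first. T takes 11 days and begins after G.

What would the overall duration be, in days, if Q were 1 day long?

23

The binding path is W→F→Z = 8+9+6 = 23; finish at 23 days.
The longest path through Q is only 17 days, so Q has float 6.
That remains the longest chain; total 23 days.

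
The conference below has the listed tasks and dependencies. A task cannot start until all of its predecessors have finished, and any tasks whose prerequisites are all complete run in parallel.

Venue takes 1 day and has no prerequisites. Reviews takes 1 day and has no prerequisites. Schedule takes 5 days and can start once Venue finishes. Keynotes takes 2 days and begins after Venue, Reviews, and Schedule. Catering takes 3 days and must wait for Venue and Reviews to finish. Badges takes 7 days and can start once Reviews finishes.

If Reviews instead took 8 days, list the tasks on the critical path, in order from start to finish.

The binding path is Reviews→Badges = 1+7 = 8; finish at 8 days.
Reviews lies on that path, so at 8 days the path becomes 15 days.
The critical path is still Reviews→Badges; finish is now 15 days.

Reviews, Badges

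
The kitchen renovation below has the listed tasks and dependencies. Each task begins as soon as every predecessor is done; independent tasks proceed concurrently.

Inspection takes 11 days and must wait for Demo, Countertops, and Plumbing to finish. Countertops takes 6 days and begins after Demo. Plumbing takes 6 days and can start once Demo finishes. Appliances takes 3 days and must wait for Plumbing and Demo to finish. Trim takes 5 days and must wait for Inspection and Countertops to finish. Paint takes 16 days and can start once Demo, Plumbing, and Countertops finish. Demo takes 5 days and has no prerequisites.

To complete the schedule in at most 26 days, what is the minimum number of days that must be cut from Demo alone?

1

Current finish: 27 days; target: 26.
Demo is on every critical path, so each day cut from Demo cuts the finish by one (this holds down to a finish of 23).
Need 27 − 26 = 1 day off Demo → Demo becomes 4 days, finish becomes 26.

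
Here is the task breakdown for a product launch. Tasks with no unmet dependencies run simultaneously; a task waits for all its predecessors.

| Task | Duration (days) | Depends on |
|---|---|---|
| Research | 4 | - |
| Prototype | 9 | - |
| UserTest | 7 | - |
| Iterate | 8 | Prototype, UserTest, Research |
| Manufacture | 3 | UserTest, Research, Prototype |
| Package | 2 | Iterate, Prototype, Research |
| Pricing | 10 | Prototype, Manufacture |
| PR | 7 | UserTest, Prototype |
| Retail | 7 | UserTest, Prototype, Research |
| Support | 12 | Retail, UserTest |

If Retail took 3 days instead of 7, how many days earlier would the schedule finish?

4

The binding path is Prototype→Retail→Support = 9+7+12 = 28; finish at 28 days.
Since Retail is critical, the -4 change carries straight to that chain (now 24 days).
No other chain overtakes it, so the finish is 24 days.
Change in finish: 24 − 28 = -4 days.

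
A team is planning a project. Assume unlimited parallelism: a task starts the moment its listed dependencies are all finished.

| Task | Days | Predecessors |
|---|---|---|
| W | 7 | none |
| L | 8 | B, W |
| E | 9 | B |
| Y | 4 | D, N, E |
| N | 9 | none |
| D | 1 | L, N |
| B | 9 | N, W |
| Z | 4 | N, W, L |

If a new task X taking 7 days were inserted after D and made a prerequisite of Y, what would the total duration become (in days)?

Originally the plan takes 31 days.
With X inserted, Y now waits for max(D, N, E, X).
New critical path: N→B→L→D→X→Y = 9+9+8+1+7+4 = 38 ⇒ 38 days.

38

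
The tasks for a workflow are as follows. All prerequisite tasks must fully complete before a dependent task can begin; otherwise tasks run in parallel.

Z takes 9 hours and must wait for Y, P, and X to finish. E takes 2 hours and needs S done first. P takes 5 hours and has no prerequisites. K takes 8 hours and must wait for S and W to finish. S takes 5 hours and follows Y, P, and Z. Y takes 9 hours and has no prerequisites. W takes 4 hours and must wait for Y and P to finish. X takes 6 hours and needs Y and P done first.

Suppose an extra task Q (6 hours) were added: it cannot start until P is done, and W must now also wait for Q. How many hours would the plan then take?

Originally the plan takes 37 hours.
With Q inserted, W now waits for max(Y, P, Q).
New critical path: Y→X→Z→S→K = 9+6+9+5+8 = 37 ⇒ 37 hours.

37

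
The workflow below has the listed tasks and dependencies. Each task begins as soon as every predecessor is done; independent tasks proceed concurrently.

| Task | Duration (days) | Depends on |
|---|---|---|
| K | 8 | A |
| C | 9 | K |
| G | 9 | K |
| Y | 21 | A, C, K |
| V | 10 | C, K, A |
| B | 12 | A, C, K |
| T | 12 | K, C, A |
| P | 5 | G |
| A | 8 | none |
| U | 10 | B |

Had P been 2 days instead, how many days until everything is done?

Baseline: A→K→C→B→U = 8+8+9+12+10 = 47 → 47 days.
P has 17 days of float (longest path through it is 30).
The critical path is still A→K→C→B→U; finish is now 47 days.

47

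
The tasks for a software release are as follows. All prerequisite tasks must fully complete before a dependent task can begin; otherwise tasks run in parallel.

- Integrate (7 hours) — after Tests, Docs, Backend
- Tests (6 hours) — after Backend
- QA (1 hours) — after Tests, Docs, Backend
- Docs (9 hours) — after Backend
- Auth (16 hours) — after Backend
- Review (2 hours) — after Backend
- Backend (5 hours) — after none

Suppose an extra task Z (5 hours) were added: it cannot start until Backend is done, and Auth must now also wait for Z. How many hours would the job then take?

26

Originally the job takes 21 hours.
With Z inserted, Auth now waits for max(Backend, Z).
New critical path: Backend→Z→Auth = 5+5+16 = 26 ⇒ 26 hours.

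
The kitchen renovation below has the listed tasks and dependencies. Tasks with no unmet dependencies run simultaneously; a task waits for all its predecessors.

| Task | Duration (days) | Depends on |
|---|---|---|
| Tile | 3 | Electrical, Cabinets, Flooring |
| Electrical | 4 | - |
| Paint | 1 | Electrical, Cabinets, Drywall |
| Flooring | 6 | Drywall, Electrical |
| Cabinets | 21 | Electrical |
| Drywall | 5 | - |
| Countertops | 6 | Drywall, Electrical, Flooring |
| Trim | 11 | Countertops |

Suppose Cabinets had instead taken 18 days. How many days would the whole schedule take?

The binding path is Electrical→Cabinets→Tile = 4+21+3 = 28; finish at 28 days.
Cabinets lies on that path, so at 18 days the path becomes 25 days.
Now Drywall→Flooring→Countertops→Trim = 5+6+6+11 = 28 is longest, so the finish becomes 28 days.

28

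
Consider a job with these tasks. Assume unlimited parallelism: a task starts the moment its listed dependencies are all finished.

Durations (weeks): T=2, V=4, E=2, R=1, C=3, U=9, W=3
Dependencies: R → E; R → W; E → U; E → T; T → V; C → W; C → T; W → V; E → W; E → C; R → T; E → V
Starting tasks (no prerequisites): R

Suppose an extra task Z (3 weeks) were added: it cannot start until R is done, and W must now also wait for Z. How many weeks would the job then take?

13

Originally the job takes 13 weeks.
With Z inserted, W now waits for max(C, E, R, Z).
New critical path: R→E→C→W→V = 1+2+3+3+4 = 13 ⇒ 13 weeks.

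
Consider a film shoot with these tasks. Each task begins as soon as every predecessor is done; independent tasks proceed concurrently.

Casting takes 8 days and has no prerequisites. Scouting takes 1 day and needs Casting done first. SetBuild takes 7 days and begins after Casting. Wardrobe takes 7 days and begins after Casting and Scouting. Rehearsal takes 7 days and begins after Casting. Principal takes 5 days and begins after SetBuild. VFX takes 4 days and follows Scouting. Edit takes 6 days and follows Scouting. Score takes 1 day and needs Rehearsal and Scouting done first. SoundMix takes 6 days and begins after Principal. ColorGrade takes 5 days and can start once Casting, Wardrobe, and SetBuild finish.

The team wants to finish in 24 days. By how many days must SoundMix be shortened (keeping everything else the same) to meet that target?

2

Current finish: 26 days; target: 24.
SoundMix is on every critical path, so each day cut from SoundMix cuts the finish by one (this holds down to a finish of 21).
Need 26 − 24 = 2 days off SoundMix → SoundMix becomes 4 days, finish becomes 24.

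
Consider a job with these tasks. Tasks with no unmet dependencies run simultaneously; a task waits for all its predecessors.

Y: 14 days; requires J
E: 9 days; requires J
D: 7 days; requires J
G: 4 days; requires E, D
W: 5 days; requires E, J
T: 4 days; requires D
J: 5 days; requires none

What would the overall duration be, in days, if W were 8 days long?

Baseline: J→E→W = 5+9+5 = 19 → 19 days.
W is on the critical path; changing it to 8 makes that path 22 days.
No other chain overtakes it, so the finish is 22 days.

22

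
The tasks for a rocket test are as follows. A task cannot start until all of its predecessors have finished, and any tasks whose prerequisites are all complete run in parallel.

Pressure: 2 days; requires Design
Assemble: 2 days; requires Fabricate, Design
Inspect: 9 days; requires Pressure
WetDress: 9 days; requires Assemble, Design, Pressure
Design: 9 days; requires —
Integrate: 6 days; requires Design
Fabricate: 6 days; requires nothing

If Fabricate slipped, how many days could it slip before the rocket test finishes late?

Design→Assemble→WetDress = 9+2+9 = 20 sets the makespan at 20 days.
Fabricate finishes as early as 6 and must finish by 9.
So Fabricate can slip 9 − 6 = 3 days.

3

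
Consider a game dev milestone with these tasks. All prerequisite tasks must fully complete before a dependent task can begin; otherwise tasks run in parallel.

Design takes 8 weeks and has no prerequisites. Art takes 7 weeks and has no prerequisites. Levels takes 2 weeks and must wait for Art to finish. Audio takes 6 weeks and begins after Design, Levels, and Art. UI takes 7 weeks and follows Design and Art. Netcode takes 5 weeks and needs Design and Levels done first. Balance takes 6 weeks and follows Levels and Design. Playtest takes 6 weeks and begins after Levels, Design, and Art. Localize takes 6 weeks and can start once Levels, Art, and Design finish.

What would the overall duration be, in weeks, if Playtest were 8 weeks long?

As given, the longest chain is Art→Levels→Playtest = 7+2+6 = 15, so the finish is 15 weeks.
Since Playtest is critical, the +2 change carries straight to that chain (now 17 weeks).
The critical path is still Art→Levels→Playtest; finish is now 17 weeks.

17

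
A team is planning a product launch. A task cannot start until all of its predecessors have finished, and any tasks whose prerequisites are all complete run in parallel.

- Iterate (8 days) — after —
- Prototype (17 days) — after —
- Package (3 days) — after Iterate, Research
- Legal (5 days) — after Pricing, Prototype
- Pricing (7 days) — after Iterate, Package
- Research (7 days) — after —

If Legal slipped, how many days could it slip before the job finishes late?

0

Iterate→Package→Pricing→Legal = 8+3+7+5 = 23 sets the makespan at 23 days.
Legal finishes as early as 23 and must finish by 23.
So Legal can slip 23 − 23 = 0 days.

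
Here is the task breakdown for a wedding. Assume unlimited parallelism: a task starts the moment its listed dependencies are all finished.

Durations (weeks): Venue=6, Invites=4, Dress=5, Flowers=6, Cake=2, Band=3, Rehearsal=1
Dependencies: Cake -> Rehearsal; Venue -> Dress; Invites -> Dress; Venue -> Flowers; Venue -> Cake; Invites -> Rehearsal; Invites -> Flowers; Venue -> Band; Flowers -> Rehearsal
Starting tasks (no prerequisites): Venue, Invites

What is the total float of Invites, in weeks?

Critical path: Venue→Flowers→Rehearsal = 6+6+1 = 13, so the finish is 13 weeks.
The longest chain containing Invites totals 11 weeks.
So Invites can slip 6 − 4 = 2 weeks.

2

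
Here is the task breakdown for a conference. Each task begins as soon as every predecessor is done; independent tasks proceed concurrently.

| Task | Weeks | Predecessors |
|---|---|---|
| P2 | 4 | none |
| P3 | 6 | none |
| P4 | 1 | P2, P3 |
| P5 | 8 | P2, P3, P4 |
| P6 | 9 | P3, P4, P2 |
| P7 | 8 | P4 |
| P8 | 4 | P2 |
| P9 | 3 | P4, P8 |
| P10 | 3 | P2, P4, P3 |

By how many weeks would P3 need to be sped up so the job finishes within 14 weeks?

2

Current finish: 16 weeks; target: 14.
P3 is on every critical path, so each week cut from P3 cuts the finish by one (this holds down to a finish of 14).
Need 16 − 14 = 2 weeks off P3 → P3 becomes 4 weeks, finish becomes 14.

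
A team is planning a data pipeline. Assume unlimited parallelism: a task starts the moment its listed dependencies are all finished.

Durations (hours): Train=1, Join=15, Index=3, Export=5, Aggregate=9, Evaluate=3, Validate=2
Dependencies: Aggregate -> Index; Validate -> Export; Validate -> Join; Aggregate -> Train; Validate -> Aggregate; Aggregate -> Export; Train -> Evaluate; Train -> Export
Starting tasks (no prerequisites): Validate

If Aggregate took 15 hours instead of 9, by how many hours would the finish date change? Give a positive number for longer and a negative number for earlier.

Critical path before the change: Validate→Aggregate→Train→Export = 2+9+1+5 = 17 giving 17 hours.
Aggregate is on the critical path; changing it to 15 makes that path 23 hours.
That remains the longest chain; total 23 hours.
Change in finish: 23 − 17 = +6 hours.

6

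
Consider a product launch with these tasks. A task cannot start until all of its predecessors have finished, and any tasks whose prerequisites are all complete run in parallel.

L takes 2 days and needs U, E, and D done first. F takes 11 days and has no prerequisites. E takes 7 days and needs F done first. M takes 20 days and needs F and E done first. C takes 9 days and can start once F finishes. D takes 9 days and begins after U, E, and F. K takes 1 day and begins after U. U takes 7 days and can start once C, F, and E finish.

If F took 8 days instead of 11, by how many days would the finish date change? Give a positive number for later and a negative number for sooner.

Critical path before the change: F→C→U→D→L = 11+9+7+9+2 = 38 giving 38 days.
F is on the critical path; changing it to 8 makes that path 35 days.
The critical path is still F→C→U→D→L; finish is now 35 days.
Change in finish: 35 − 38 = -3 days.

-3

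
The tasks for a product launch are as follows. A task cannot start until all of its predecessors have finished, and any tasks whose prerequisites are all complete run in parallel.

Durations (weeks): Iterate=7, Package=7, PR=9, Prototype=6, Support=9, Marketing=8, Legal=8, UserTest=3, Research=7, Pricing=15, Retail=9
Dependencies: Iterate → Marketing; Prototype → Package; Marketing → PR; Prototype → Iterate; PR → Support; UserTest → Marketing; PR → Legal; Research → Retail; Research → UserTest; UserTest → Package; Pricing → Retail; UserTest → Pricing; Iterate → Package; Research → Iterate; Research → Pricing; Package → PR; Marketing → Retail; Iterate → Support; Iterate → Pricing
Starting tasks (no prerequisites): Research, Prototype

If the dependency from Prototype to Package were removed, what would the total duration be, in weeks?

Before: longest chain Research→Iterate→Marketing→PR→Support = 7+7+8+9+9 = 40, finish 40.
Dropping Prototype→Package doesn't change Package's earliest start (14); another predecessor still binds.
After: Research→Iterate→Marketing→PR→Support = 7+7+8+9+9 = 40 → 40 weeks.

40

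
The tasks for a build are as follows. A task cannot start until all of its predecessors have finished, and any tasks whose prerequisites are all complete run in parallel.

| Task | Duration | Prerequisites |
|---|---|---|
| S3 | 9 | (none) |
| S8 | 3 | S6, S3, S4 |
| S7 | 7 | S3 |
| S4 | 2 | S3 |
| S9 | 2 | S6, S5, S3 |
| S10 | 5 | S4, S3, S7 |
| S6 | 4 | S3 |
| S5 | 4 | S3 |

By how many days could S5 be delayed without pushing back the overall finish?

Critical path: S3→S7→S10 = 9+7+5 = 21, so the finish is 21 days.
S5 finishes as early as 13 and must finish by 19.
Float = 21 − 15 = 6.

6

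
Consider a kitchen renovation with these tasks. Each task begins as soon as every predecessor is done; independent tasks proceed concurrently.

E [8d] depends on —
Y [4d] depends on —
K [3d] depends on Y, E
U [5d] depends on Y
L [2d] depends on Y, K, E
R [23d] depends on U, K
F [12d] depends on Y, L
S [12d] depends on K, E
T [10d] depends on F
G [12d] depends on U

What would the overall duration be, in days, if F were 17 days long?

40

As given, the longest chain is E→K→L→F→T = 8+3+2+12+10 = 35, so the finish is 35 days.
F is on the critical path; changing it to 17 makes that path 40 days.
The critical path is still E→K→L→F→T; finish is now 40 days.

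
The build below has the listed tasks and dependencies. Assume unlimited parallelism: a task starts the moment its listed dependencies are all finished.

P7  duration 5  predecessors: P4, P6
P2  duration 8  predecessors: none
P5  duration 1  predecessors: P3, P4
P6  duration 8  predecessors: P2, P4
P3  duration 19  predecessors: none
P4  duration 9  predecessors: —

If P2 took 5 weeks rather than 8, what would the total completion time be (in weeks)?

Actual critical path: P4→P6→P7 = 9+8+5 = 22 ⇒ 22 weeks.
P2 is off the critical path — its longest chain is 21 weeks, giving 1 of slack.
That remains the longest chain; total 22 weeks.

22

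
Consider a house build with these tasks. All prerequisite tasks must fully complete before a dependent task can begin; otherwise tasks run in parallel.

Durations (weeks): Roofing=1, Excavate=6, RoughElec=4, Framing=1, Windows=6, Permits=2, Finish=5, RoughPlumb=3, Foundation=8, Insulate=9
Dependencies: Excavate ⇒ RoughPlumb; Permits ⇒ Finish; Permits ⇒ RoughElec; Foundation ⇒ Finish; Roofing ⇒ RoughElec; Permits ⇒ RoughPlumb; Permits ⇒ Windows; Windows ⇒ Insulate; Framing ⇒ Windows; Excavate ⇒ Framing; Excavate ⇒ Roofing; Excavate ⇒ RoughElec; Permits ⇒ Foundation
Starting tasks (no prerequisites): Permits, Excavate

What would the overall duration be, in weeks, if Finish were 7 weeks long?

The binding path is Excavate→Framing→Windows→Insulate = 6+1+6+9 = 22; finish at 22 weeks.
Finish has 7 weeks of float (longest path through it is 15).
That remains the longest chain; total 22 weeks.

22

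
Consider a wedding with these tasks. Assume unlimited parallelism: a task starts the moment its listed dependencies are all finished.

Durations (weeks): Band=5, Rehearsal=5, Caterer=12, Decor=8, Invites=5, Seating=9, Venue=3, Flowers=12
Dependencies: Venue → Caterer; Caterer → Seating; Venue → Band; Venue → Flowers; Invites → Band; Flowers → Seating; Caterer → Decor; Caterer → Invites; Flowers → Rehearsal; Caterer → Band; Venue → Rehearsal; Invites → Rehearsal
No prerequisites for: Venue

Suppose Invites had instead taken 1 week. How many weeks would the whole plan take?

24

Critical path before the change: Venue→Caterer→Invites→Band = 3+12+5+5 = 25 giving 25 weeks.
Invites lies on that path, so at 1 week the path becomes 21 weeks.
Now Venue→Caterer→Seating = 3+12+9 = 24 is longest, so the finish becomes 24 weeks.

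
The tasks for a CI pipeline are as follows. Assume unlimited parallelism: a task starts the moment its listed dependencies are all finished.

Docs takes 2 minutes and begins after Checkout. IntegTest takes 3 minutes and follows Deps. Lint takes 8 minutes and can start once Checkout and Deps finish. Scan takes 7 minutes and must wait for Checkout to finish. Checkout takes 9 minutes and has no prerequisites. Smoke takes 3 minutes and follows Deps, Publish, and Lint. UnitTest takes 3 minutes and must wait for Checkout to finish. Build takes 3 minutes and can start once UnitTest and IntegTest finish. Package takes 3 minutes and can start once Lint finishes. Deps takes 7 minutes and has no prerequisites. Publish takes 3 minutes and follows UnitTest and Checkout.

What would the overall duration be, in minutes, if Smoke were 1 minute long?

The binding path is Checkout→Lint→Smoke = 9+8+3 = 20; finish at 20 minutes.
Smoke lies on that path, so at 1 minute the path becomes 18 minutes.
New critical path: Checkout→Lint→Package = 9+8+3 = 20 ⇒ 20 minutes.

20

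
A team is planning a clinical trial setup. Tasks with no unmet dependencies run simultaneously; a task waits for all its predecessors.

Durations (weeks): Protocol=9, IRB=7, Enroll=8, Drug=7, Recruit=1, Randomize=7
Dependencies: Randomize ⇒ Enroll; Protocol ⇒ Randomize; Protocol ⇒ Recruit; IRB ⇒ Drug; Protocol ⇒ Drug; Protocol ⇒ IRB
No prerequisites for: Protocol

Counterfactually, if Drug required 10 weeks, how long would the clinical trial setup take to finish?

The binding path is Protocol→Randomize→Enroll = 9+7+8 = 24; finish at 24 weeks.
Drug has 1 week of float (longest path through it is 23).
Now Protocol→IRB→Drug = 9+7+10 = 26 is longest, so the finish becomes 26 weeks.

26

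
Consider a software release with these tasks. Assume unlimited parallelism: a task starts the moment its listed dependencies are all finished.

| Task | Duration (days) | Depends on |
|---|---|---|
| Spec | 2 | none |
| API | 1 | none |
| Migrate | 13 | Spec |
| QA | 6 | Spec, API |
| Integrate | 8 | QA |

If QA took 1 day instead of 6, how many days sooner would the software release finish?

1

The binding path is Spec→QA→Integrate = 2+6+8 = 16; finish at 16 days.
QA lies on that path, so at 1 day the path becomes 11 days.
Now Spec→Migrate = 2+13 = 15 is longest, so the finish becomes 15 days.
Change in finish: 15 − 16 = -1 days.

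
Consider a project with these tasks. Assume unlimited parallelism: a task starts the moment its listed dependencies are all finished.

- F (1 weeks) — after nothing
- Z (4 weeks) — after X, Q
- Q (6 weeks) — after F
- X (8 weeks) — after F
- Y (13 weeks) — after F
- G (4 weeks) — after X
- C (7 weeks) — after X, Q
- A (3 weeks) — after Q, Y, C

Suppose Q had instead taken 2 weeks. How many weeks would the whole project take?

19

As given, the longest chain is F→X→C→A = 1+8+7+3 = 19, so the finish is 19 weeks.
The longest path through Q is only 17 weeks, so Q has float 2.
No other chain overtakes it, so the finish is 19 weeks.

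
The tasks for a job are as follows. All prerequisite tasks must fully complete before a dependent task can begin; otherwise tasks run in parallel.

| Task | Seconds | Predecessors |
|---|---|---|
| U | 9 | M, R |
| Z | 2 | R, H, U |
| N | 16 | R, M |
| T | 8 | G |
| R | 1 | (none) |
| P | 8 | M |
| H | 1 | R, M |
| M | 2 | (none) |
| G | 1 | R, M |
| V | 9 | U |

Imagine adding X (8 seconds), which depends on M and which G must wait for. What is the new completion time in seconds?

20

Originally the job takes 20 seconds.
With X inserted, G now waits for max(R, M, X).
New critical path: M→U→V = 2+9+9 = 20 ⇒ 20 seconds.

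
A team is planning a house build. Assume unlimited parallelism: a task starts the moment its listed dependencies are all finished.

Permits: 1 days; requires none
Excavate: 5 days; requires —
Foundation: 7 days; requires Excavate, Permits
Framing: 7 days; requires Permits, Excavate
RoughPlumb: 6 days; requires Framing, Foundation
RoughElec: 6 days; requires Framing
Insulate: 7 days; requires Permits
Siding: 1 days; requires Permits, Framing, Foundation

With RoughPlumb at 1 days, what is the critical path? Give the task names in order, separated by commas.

As given, the longest chain is Excavate→Foundation→RoughPlumb = 5+7+6 = 18, so the finish is 18 days.
RoughPlumb is on the critical path; changing it to 1 makes that path 13 days.
The binding chain switches to Excavate→Framing→RoughElec = 5+7+6 = 18; finish 18 days.

Excavate, Framing, RoughElec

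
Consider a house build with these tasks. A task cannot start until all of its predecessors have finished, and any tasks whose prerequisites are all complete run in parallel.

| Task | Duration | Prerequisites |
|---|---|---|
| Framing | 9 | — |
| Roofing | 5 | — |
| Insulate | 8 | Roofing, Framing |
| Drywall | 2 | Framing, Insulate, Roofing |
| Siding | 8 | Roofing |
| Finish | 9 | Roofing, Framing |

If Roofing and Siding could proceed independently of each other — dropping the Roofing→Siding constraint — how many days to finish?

With the dependency in place, Framing→Insulate→Drywall = 9+8+2 = 19 sets the finish at 19 days.
Without Roofing→Siding, Siding's earliest start moves from 5 to 0.
New critical path: Framing→Insulate→Drywall = 9+8+2 = 19 ⇒ 19 days.

19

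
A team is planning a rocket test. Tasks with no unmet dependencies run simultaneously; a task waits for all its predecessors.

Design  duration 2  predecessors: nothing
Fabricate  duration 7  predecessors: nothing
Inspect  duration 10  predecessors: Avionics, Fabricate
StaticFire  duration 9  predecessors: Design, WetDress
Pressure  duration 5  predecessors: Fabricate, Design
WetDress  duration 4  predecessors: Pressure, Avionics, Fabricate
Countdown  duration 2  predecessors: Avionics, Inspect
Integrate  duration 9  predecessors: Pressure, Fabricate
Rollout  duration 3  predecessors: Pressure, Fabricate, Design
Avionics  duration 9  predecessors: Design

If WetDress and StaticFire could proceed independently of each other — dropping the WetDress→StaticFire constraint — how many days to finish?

23

With the dependency in place, Fabricate→Pressure→WetDress→StaticFire = 7+5+4+9 = 25 sets the finish at 25 days.
Without WetDress→StaticFire, StaticFire's earliest start moves from 16 to 2.
The longest chain is now Design→Avionics→Inspect→Countdown = 2+9+10+2 = 23, so the project takes 23 days.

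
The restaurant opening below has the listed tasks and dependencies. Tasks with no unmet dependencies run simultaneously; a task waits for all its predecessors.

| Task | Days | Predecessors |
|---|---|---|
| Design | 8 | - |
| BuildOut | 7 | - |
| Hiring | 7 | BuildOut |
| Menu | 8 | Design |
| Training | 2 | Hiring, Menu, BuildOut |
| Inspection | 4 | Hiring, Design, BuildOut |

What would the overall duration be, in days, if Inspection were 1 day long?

Baseline: BuildOut→Hiring→Inspection = 7+7+4 = 18 → 18 days.
Inspection is on the critical path; changing it to 1 makes that path 15 days.
New critical path: Design→Menu→Training = 8+8+2 = 18 ⇒ 18 days.

18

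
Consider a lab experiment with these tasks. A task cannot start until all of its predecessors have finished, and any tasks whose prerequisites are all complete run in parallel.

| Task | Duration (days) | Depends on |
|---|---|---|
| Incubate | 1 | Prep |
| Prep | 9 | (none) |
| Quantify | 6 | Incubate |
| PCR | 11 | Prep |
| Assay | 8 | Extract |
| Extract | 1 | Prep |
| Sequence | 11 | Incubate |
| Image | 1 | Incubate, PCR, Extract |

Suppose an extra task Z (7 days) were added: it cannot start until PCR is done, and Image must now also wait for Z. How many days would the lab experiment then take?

Originally the lab experiment takes 21 days.
With Z inserted, Image now waits for max(Incubate, PCR, Extract, Z).
New critical path: Prep→PCR→Z→Image = 9+11+7+1 = 28 ⇒ 28 days.

28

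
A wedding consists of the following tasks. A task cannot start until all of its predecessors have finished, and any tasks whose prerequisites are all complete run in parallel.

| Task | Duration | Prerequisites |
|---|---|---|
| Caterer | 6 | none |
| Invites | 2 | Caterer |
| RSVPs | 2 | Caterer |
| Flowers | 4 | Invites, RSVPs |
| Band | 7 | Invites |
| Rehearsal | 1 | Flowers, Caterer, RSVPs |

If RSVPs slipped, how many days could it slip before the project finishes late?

2

Caterer→Invites→Band = 6+2+7 = 15 sets the makespan at 15 days.
The longest chain containing RSVPs totals 13 days.
So RSVPs can slip 10 − 8 = 2 days.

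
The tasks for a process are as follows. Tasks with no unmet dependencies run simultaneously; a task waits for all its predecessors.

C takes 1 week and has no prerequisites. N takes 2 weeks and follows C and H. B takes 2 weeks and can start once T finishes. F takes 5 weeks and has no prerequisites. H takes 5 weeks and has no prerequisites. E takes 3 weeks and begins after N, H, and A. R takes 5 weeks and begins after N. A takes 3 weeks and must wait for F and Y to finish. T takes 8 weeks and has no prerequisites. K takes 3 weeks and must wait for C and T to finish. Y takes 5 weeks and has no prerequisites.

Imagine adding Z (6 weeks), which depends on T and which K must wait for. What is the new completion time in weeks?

17

Originally the project takes 12 weeks.
With Z inserted, K now waits for max(C, T, Z).
New critical path: T→Z→K = 8+6+3 = 17 ⇒ 17 weeks.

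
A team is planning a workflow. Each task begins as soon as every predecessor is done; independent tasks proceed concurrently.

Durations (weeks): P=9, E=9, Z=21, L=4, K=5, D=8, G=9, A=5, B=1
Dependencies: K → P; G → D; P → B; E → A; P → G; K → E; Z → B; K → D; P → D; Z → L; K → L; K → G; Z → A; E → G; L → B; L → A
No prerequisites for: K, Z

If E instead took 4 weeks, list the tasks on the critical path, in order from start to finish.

K, P, G, D

Actual critical path: K→E→G→D = 5+9+9+8 = 31 ⇒ 31 weeks.
E lies on that path, so at 4 weeks the path becomes 26 weeks.
Now K→P→G→D = 5+9+9+8 = 31 is longest, so the finish becomes 31 weeks.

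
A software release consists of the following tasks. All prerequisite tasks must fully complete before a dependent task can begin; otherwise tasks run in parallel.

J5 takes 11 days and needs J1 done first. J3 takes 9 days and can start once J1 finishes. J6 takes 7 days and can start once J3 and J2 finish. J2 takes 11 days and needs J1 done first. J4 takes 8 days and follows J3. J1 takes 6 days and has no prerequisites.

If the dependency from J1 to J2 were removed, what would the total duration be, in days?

23

Before: longest chain J1→J2→J6 = 6+11+7 = 24, finish 24.
Without J1→J2, J2's earliest start moves from 6 to 0.
After: J1→J3→J4 = 6+9+8 = 23 → 23 days.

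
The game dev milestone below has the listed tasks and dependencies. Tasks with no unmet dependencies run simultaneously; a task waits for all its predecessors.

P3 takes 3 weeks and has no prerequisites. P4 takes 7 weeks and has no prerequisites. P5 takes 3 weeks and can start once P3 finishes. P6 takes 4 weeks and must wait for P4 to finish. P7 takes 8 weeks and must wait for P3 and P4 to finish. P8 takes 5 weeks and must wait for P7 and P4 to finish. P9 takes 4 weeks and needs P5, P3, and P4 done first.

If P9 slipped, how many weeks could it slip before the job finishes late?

Critical path: P4→P7→P8 = 7+8+5 = 20, so the finish is 20 weeks.
Longest path through P9: 11 weeks (earliest finish 11, latest finish 20).
Float = 20 − 11 = 9.

9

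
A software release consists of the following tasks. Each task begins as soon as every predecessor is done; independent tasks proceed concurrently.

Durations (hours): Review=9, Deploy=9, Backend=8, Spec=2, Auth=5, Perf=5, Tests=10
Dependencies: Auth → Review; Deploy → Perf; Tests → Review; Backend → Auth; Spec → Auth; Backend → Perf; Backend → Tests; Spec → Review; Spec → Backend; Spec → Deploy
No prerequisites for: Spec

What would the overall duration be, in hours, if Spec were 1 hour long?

Critical path before the change: Spec→Backend→Tests→Review = 2+8+10+9 = 29 giving 29 hours.
Spec is on the critical path; changing it to 1 makes that path 28 hours.
That remains the longest chain; total 28 hours.

28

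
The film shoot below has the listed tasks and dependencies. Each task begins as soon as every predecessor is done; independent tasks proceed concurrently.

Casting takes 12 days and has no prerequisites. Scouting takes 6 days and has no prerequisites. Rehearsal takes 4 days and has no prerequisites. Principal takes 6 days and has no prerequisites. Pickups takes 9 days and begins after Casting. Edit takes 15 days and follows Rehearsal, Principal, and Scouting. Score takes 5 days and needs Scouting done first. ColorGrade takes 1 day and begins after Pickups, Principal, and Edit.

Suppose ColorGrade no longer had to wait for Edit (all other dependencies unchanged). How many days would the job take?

With the dependency in place, Casting→Pickups→ColorGrade = 12+9+1 = 22 sets the finish at 22 days.
Dropping Edit→ColorGrade doesn't change ColorGrade's earliest start (21); another predecessor still binds.
New critical path: Casting→Pickups→ColorGrade = 12+9+1 = 22 ⇒ 22 days.

22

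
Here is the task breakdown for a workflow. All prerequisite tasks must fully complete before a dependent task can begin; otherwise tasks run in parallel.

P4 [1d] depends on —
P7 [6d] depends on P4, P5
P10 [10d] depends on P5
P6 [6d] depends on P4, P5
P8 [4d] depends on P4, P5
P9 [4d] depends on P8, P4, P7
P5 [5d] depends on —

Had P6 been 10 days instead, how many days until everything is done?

As given, the longest chain is P5→P7→P9 = 5+6+4 = 15, so the finish is 15 days.
P6 is off the critical path — its longest chain is 11 days, giving 4 of slack.
The binding chain switches to P5→P6 = 5+10 = 15; finish 15 days.

15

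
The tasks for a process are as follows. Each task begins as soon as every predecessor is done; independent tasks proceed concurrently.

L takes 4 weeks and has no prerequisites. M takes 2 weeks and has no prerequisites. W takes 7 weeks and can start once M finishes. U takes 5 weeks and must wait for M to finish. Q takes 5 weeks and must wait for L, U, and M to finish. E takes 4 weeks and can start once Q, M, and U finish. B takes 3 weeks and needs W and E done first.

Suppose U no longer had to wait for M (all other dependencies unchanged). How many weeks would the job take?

With the dependency in place, M→U→Q→E→B = 2+5+5+4+3 = 19 sets the finish at 19 weeks.
Without M→U, U's earliest start moves from 2 to 0.
New critical path: U→Q→E→B = 5+5+4+3 = 17 ⇒ 17 weeks.

17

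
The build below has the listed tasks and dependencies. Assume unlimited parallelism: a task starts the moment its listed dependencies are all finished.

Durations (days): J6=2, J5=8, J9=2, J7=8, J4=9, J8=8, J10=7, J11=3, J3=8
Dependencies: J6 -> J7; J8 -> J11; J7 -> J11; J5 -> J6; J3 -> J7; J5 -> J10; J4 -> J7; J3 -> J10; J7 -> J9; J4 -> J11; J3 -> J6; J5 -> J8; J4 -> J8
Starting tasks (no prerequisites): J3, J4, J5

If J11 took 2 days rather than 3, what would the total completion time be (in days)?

As given, the longest chain is J3→J6→J7→J11 = 8+2+8+3 = 21, so the finish is 21 days.
J11 is on the critical path; changing it to 2 makes that path 20 days.
The binding chain switches to J3→J6→J7→J9 = 8+2+8+2 = 20; finish 20 days.

20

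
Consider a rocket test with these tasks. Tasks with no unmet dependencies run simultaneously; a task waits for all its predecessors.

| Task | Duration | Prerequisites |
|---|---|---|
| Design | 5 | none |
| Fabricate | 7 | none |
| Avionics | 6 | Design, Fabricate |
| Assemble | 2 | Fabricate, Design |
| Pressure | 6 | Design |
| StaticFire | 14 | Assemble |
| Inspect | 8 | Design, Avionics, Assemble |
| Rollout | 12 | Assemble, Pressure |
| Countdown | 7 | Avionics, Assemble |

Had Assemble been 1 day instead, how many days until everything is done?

Critical path before the change: Fabricate→Assemble→StaticFire = 7+2+14 = 23 giving 23 days.
Assemble lies on that path, so at 1 day the path becomes 22 days.
The binding chain switches to Design→Pressure→Rollout = 5+6+12 = 23; finish 23 days.

23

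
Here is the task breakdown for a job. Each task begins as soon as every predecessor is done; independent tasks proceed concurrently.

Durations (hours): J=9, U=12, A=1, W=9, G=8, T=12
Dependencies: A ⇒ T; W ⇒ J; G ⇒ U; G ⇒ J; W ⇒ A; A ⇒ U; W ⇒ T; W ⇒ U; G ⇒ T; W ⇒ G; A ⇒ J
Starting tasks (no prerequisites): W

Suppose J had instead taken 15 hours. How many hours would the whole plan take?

32

Actual critical path: W→G→U = 9+8+12 = 29 ⇒ 29 hours.
The longest path through J is only 26 hours, so J has float 3.
New critical path: W→G→J = 9+8+15 = 32 ⇒ 32 hours.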